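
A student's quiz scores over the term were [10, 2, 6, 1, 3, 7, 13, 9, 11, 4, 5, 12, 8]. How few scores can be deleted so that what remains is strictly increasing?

7

Fewest deletions = n − (longest strictly increasing subsequence).
Patience tails:
10 → extends → [10]
2 → replaces 10 → [2]
6 → extends → [2, 6]
1 → replaces 2 → [1, 6]
3 → replaces 6 → [1, 3]
7 → extends → [1, 3, 7]
13 → extends → [1, 3, 7, 13]
9 → replaces 13 → [1, 3, 7, 9]
11 → extends → [1, 3, 7, 9, 11]
4 → replaces 7 → [1, 3, 4, 9, 11]
5 → replaces 9 → [1, 3, 4, 5, 11]
12 → extends → [1, 3, 4, 5, 11, 12]
8 → replaces 11 → [1, 3, 4, 5, 8, 12]
Longest strictly increasing subsequence has length 6, so deletions = 13 − 6 = 7.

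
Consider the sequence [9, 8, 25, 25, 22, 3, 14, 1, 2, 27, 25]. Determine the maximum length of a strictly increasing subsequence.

3

Track the smallest tail for each achievable length (strict):
9 → extends → [9]
8 → replaces 9 → [8]
25 → extends → [8, 25]
25 → already a tail → [8, 25]
22 → replaces 25 → [8, 22]
3 → replaces 8 → [3, 22]
14 → replaces 22 → [3, 14]
1 → replaces 3 → [1, 14]
2 → replaces 14 → [1, 2]
27 → extends → [1, 2, 27]
25 → replaces 27 → [1, 2, 25]
Three tails, so the longest strictly increasing subsequence has length 3 (e.g. 9, 25, 27).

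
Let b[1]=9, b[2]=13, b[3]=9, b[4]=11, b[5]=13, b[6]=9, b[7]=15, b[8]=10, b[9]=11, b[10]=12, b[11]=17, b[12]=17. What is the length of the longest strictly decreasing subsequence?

3

Let dp[i] be the longest strictly decreasing subsequence ending at i:
i:      1  2  3  4  5  6  7  8  9 10 11 12
b[i]:   9 13  9 11 13  9 15 10 11 12 17 17
dp:     1  1  2  2  1  3  1  3  2  2  1  1
Maximum is 3.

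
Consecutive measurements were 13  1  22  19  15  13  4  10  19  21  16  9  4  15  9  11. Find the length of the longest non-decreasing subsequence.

Let dp[i] be the length of the longest such subsequence ending at index i:
i:      1  2  3  4  5  6  7  8  9 10 11 12 13 14 15 16
a[i]:  13  1 22 19 15 13  4 10 19 21 16  9  4 15  9 11
dp:     1  1  2  2  2  2  2  3  4  5  4  3  3  4  4  5
Maximum dp value is 5.

5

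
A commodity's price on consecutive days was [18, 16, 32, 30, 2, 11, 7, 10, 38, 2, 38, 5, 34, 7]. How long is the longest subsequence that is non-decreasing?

Track the smallest tail for each achievable length (allowing ties):
18 → extends → [18]
16 → replaces 18 → [16]
32 → extends → [16, 32]
30 → replaces 32 → [16, 30]
2 → replaces 16 → [2, 30]
11 → replaces 30 → [2, 11]
7 → replaces 11 → [2, 7]
10 → extends → [2, 7, 10]
38 → extends → [2, 7, 10, 38]
2 → replaces 7 → [2, 2, 10, 38]
38 → extends → [2, 2, 10, 38, 38]
5 → replaces 10 → [2, 2, 5, 38, 38]
34 → replaces 38 → [2, 2, 5, 34, 38]
7 → replaces 34 → [2, 2, 5, 7, 38]
Five tails, so the longest non-decreasing subsequence has length 5 (e.g. 2, 7, 10, 38, 38).

5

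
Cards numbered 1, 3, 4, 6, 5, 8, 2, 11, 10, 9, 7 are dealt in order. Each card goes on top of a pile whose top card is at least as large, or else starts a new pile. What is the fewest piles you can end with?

6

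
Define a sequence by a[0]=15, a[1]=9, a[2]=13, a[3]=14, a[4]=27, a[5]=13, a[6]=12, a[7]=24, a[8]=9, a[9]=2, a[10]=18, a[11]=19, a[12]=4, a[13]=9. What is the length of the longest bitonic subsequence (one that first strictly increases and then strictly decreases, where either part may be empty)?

8

inc[i] = longest strictly increasing subsequence ending at i; dec[i] = longest strictly decreasing subsequence starting at i:
i:      0  1  2  3  4  5  6  7  8  9 10 11 12 13
a[i]:  15  9 13 14 27 13 12 24  9  2 18 19  4  9
inc:    1  1  2  3  4  2  2  4  1  1  4  5  2  3
dec:    6  2  4  5  5  4  3  3  2  1  2  2  1  1
Best peak at i=4 (value 27): inc=4, dec=5, length 4+5−1 = 8.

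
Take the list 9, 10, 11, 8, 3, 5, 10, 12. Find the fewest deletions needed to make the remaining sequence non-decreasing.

Fewest deletions = n − (longest non-decreasing subsequence).
i:      1  2  3  4  5  6  7  8
a[i]:   9 10 11  8  3  5 10 12
dp:     1  2  3  1  1  2  3  4
max dp = 4, so deletions = 8 − 4 = 4.

4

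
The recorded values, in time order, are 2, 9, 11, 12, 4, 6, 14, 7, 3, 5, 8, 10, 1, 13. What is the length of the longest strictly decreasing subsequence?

Let dp[i] be the longest strictly decreasing subsequence ending at i:
i:      1  2  3  4  5  6  7  8  9 10 11 12 13 14
a[i]:   2  9 11 12  4  6 14  7  3  5  8 10  1 13
dp:     1  1  1  1  2  2  1  2  3  3  2  2  4  2
Maximum is 4.

4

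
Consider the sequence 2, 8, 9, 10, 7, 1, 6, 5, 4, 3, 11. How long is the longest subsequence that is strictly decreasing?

6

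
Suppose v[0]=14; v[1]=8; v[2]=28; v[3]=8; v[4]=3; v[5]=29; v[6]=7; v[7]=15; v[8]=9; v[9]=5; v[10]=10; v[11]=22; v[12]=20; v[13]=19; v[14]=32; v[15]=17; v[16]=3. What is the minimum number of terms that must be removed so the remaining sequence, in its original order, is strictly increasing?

11

Fewest deletions = n − (longest strictly increasing subsequence).
Patience tails:
14 → extends → [14]
8 → replaces 14 → [8]
28 → extends → [8, 28]
8 → already a tail → [8, 28]
3 → replaces 8 → [3, 28]
29 → extends → [3, 28, 29]
7 → replaces 28 → [3, 7, 29]
15 → replaces 29 → [3, 7, 15]
9 → replaces 15 → [3, 7, 9]
5 → replaces 7 → [3, 5, 9]
10 → extends → [3, 5, 9, 10]
22 → extends → [3, 5, 9, 10, 22]
20 → replaces 22 → [3, 5, 9, 10, 20]
19 → replaces 20 → [3, 5, 9, 10, 19]
32 → extends → [3, 5, 9, 10, 19, 32]
17 → replaces 19 → [3, 5, 9, 10, 17, 32]
3 → already a tail → [3, 5, 9, 10, 17, 32]
Longest strictly increasing subsequence has length 6, so deletions = 17 − 6 = 11.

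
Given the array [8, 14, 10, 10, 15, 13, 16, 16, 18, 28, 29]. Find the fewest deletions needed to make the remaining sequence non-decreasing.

2

Fewest deletions = n − (longest non-decreasing subsequence).
Patience tails:
8 → extends → [8]
14 → extends → [8, 14]
10 → replaces 14 → [8, 10]
10 → extends → [8, 10, 10]
15 → extends → [8, 10, 10, 15]
13 → replaces 15 → [8, 10, 10, 13]
16 → extends → [8, 10, 10, 13, 16]
16 → extends → [8, 10, 10, 13, 16, 16]
18 → extends → [8, 10, 10, 13, 16, 16, 18]
28 → extends → [8, 10, 10, 13, 16, 16, 18, 28]
29 → extends → [8, 10, 10, 13, 16, 16, 18, 28, 29]
Longest non-decreasing subsequence has length 9, so deletions = 11 − 9 = 2.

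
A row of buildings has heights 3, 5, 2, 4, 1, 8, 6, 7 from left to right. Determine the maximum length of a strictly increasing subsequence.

Track the smallest tail for each achievable length (strict):
3 → extends → [3]
5 → extends → [3, 5]
2 → replaces 3 → [2, 5]
4 → replaces 5 → [2, 4]
1 → replaces 2 → [1, 4]
8 → extends → [1, 4, 8]
6 → replaces 8 → [1, 4, 6]
7 → extends → [1, 4, 6, 7]
Four tails, so the longest strictly increasing subsequence has length 4 (e.g. 3, 5, 6, 7).

4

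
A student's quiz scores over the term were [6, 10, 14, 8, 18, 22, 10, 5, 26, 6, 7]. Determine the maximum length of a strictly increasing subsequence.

Track the smallest tail for each achievable length (strict):
6 → extends → [6]
10 → extends → [6, 10]
14 → extends → [6, 10, 14]
8 → replaces 10 → [6, 8, 14]
18 → extends → [6, 8, 14, 18]
22 → extends → [6, 8, 14, 18, 22]
10 → replaces 14 → [6, 8, 10, 18, 22]
5 → replaces 6 → [5, 8, 10, 18, 22]
26 → extends → [5, 8, 10, 18, 22, 26]
6 → replaces 8 → [5, 6, 10, 18, 22, 26]
7 → replaces 10 → [5, 6, 7, 18, 22, 26]
Six tails, so the longest strictly increasing subsequence has length 6 (e.g. 6, 10, 14, 18, 22, 26).

6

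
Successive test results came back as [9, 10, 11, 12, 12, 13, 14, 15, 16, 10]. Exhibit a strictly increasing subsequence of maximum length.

Patience tails give the LIS length; then backtrack through the dp parents:
9 → extends → [9]
10 → extends → [9, 10]
11 → extends → [9, 10, 11]
12 → extends → [9, 10, 11, 12]
12 → already a tail → [9, 10, 11, 12]
13 → extends → [9, 10, 11, 12, 13]
14 → extends → [9, 10, 11, 12, 13, 14]
15 → extends → [9, 10, 11, 12, 13, 14, 15]
16 → extends → [9, 10, 11, 12, 13, 14, 15, 16]
10 → already a tail → [9, 10, 11, 12, 13, 14, 15, 16]
Length 8; one witness is 9, 10, 11, 12, 13, 14, 15, 16.

9, 10, 11, 12, 13, 14, 15, 16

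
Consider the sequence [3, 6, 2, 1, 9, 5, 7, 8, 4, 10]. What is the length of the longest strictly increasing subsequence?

5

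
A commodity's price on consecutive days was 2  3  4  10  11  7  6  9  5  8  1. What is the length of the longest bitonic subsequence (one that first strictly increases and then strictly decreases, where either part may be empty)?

9

inc[i] = longest strictly increasing subsequence ending at i; dec[i] = longest strictly decreasing subsequence starting at i:
i:      1  2  3  4  5  6  7  8  9 10 11
a[i]:   2  3  4 10 11  7  6  9  5  8  1
inc:    1  2  3  4  5  4  4  5  4  5  1
dec:    2  2  2  5  5  4  3  3  2  2  1
Best peak at i=5 (value 11): inc=5, dec=5, length 5+5−1 = 9.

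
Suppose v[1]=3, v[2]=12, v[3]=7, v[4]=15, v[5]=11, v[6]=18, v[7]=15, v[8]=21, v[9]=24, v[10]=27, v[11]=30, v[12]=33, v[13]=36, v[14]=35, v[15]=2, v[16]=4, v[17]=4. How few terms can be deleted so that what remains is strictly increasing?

Fewest deletions = n − (longest strictly increasing subsequence).
Patience tails:
3 → extends → [3]
12 → extends → [3, 12]
7 → replaces 12 → [3, 7]
15 → extends → [3, 7, 15]
11 → replaces 15 → [3, 7, 11]
18 → extends → [3, 7, 11, 18]
15 → replaces 18 → [3, 7, 11, 15]
21 → extends → [3, 7, 11, 15, 21]
24 → extends → [3, 7, 11, 15, 21, 24]
27 → extends → [3, 7, 11, 15, 21, 24, 27]
30 → extends → [3, 7, 11, 15, 21, 24, 27, 30]
33 → extends → [3, 7, 11, 15, 21, 24, 27, 30, 33]
36 → extends → [3, 7, 11, 15, 21, 24, 27, 30, 33, 36]
35 → replaces 36 → [3, 7, 11, 15, 21, 24, 27, 30, 33, 35]
2 → replaces 3 → [2, 7, 11, 15, 21, 24, 27, 30, 33, 35]
4 → replaces 7 → [2, 4, 11, 15, 21, 24, 27, 30, 33, 35]
4 → already a tail → [2, 4, 11, 15, 21, 24, 27, 30, 33, 35]
Longest strictly increasing subsequence has length 10, so deletions = 17 − 10 = 7.

7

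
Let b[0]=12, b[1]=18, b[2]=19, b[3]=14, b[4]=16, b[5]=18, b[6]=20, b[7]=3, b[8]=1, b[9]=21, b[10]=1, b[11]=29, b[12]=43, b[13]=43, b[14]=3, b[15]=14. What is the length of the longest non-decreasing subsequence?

9

Track the smallest tail for each achievable length (allowing ties):
12 → extends → [12]
18 → extends → [12, 18]
19 → extends → [12, 18, 19]
14 → replaces 18 → [12, 14, 19]
16 → replaces 19 → [12, 14, 16]
18 → extends → [12, 14, 16, 18]
20 → extends → [12, 14, 16, 18, 20]
3 → replaces 12 → [3, 14, 16, 18, 20]
1 → replaces 3 → [1, 14, 16, 18, 20]
21 → extends → [1, 14, 16, 18, 20, 21]
1 → replaces 14 → [1, 1, 16, 18, 20, 21]
29 → extends → [1, 1, 16, 18, 20, 21, 29]
43 → extends → [1, 1, 16, 18, 20, 21, 29, 43]
43 → extends → [1, 1, 16, 18, 20, 21, 29, 43, 43]
3 → replaces 16 → [1, 1, 3, 18, 20, 21, 29, 43, 43]
14 → replaces 18 → [1, 1, 3, 14, 20, 21, 29, 43, 43]
Nine tails, so the longest non-decreasing subsequence has length 9 (e.g. 12, 14, 16, 18, 20, 21, 29, 43, 43).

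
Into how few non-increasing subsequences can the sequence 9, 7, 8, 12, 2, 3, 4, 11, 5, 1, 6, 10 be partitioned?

The minimum number of non-increasing subsequences covering a sequence equals the length of its longest strictly increasing subsequence.
LIS length is 6 (e.g. 2, 3, 4, 5, 6, 10), so 6 piles are needed.

6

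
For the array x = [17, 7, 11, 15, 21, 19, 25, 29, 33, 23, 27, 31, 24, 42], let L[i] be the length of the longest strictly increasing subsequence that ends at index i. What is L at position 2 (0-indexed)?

2

dp[i] = 1 + max{dp[j] : j<i, x[j]<x[i]} (or 1 if no such j):
i:      0  1  2  3  4  5  6  7  8  9 10 11 12 13
x[i]:  17  7 11 15 21 19 25 29 33 23 27 31 24 42
dp:     1  1  2  3  4  4  5  6  7  5  6  7  6  8
At index 2 the value is 2.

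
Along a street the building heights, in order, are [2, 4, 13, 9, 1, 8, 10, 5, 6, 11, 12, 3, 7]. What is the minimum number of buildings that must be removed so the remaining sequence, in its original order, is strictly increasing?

7

Fewest deletions = n − (longest strictly increasing subsequence).
i:      1  2  3  4  5  6  7  8  9 10 11 12 13
a[i]:   2  4 13  9  1  8 10  5  6 11 12  3  7
dp:     1  2  3  3  1  3  4  3  4  5  6  2  5
max dp = 6, so deletions = 13 − 6 = 7.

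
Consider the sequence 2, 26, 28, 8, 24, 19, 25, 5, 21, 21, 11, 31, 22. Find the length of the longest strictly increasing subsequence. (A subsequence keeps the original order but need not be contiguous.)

5

Let dp[i] be the length of the longest such subsequence ending at index i:
i:      1  2  3  4  5  6  7  8  9 10 11 12 13
a[i]:   2 26 28  8 24 19 25  5 21 21 11 31 22
dp:     1  2  3  2  3  3  4  2  4  4  3  5  5
Maximum dp value is 5.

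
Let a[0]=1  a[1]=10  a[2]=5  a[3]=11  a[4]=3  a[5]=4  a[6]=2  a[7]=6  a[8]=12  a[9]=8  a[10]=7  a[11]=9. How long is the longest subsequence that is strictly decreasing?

4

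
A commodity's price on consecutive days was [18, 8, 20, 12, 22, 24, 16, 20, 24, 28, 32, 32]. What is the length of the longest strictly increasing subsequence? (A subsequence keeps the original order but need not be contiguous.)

7

Track the smallest tail for each achievable length (strict):
18 → extends → [18]
8 → replaces 18 → [8]
20 → extends → [8, 20]
12 → replaces 20 → [8, 12]
22 → extends → [8, 12, 22]
24 → extends → [8, 12, 22, 24]
16 → replaces 22 → [8, 12, 16, 24]
20 → replaces 24 → [8, 12, 16, 20]
24 → extends → [8, 12, 16, 20, 24]
28 → extends → [8, 12, 16, 20, 24, 28]
32 → extends → [8, 12, 16, 20, 24, 28, 32]
32 → already a tail → [8, 12, 16, 20, 24, 28, 32]
Seven tails, so the longest strictly increasing subsequence has length 7 (e.g. 8, 12, 16, 20, 24, 28, 32).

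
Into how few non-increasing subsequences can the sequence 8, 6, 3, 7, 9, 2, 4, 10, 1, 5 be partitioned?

The minimum number of non-increasing subsequences covering a sequence equals the length of its longest strictly increasing subsequence.
LIS length is 4 (e.g. 6, 7, 9, 10), so 4 piles are needed.

4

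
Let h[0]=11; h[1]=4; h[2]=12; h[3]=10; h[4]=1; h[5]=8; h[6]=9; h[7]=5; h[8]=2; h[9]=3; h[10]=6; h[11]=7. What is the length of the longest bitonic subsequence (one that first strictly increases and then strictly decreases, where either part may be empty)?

inc[i] = longest strictly increasing subsequence ending at i; dec[i] = longest strictly decreasing subsequence starting at i:
i:      0  1  2  3  4  5  6  7  8  9 10 11
h[i]:  11  4 12 10  1  8  9  5  2  3  6  7
inc:    1  1  2  2  1  2  3  2  2  3  4  5
dec:    5  2  5  4  1  3  3  2  1  1  1  1
Best peak at i=2 (value 12): inc=2, dec=5, length 2+5−1 = 6.

6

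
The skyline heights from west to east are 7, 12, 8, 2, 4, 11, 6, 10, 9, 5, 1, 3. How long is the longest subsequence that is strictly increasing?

Let dp[i] be the length of the longest such subsequence ending at index i:
i:      1  2  3  4  5  6  7  8  9 10 11 12
a[i]:   7 12  8  2  4 11  6 10  9  5  1  3
dp:     1  2  2  1  2  3  3  4  4  3  1  2
Maximum dp value is 4.

4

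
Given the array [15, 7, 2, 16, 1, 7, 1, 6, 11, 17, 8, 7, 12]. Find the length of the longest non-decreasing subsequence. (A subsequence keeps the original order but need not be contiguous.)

5

Track the smallest tail for each achievable length (allowing ties):
15 → extends → [15]
7 → replaces 15 → [7]
2 → replaces 7 → [2]
16 → extends → [2, 16]
1 → replaces 2 → [1, 16]
7 → replaces 16 → [1, 7]
1 → replaces 7 → [1, 1]
6 → extends → [1, 1, 6]
11 → extends → [1, 1, 6, 11]
17 → extends → [1, 1, 6, 11, 17]
8 → replaces 11 → [1, 1, 6, 8, 17]
7 → replaces 8 → [1, 1, 6, 7, 17]
12 → replaces 17 → [1, 1, 6, 7, 12]
Five tails, so the longest non-decreasing subsequence has length 5 (e.g. 1, 1, 6, 11, 17).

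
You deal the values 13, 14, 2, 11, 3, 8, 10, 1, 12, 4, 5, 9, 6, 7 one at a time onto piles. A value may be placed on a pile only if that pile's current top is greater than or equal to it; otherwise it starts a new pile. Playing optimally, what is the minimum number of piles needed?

6

Place each on the leftmost legal pile:
13 → new pile 1 (tops now [13])
14 → new pile 2 (tops now [13, 14])
2 → pile 1 (tops now [2, 14])
11 → pile 2 (tops now [2, 11])
3 → pile 2 (tops now [2, 3])
8 → new pile 3 (tops now [2, 3, 8])
10 → new pile 4 (tops now [2, 3, 8, 10])
1 → pile 1 (tops now [1, 3, 8, 10])
12 → new pile 5 (tops now [1, 3, 8, 10, 12])
4 → pile 3 (tops now [1, 3, 4, 10, 12])
5 → pile 4 (tops now [1, 3, 4, 5, 12])
9 → pile 5 (tops now [1, 3, 4, 5, 9])
6 → pile 5 (tops now [1, 3, 4, 5, 6])
7 → new pile 6 (tops now [1, 3, 4, 5, 6, 7])
Six piles.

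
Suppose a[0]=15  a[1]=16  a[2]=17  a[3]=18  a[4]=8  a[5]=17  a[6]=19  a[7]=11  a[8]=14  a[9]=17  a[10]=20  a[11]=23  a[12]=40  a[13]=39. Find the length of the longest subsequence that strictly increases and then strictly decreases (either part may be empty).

9

inc[i] = longest strictly increasing subsequence ending at i; dec[i] = longest strictly decreasing subsequence starting at i:
i:      0  1  2  3  4  5  6  7  8  9 10 11 12 13
a[i]:  15 16 17 18  8 17 19 11 14 17 20 23 40 39
inc:    1  2  3  4  1  3  5  2  3  4  6  7  8  8
dec:    2  2  2  3  1  2  2  1  1  1  1  1  2  1
Best peak at i=12 (value 40): inc=8, dec=2, length 8+2−1 = 9.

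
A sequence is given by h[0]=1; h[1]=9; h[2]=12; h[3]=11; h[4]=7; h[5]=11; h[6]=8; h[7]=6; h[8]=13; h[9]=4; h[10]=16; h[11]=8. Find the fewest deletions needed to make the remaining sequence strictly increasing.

Fewest deletions = n − (longest strictly increasing subsequence).
Patience tails:
1 → extends → [1]
9 → extends → [1, 9]
12 → extends → [1, 9, 12]
11 → replaces 12 → [1, 9, 11]
7 → replaces 9 → [1, 7, 11]
11 → already a tail → [1, 7, 11]
8 → replaces 11 → [1, 7, 8]
6 → replaces 7 → [1, 6, 8]
13 → extends → [1, 6, 8, 13]
4 → replaces 6 → [1, 4, 8, 13]
16 → extends → [1, 4, 8, 13, 16]
8 → already a tail → [1, 4, 8, 13, 16]
Longest strictly increasing subsequence has length 5, so deletions = 12 − 5 = 7.

7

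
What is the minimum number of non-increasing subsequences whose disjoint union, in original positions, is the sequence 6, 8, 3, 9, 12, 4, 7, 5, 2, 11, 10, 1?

Place each on the leftmost legal pile:
6 → new pile 1 (tops now [6])
8 → new pile 2 (tops now [6, 8])
3 → pile 1 (tops now [3, 8])
9 → new pile 3 (tops now [3, 8, 9])
12 → new pile 4 (tops now [3, 8, 9, 12])
4 → pile 2 (tops now [3, 4, 9, 12])
7 → pile 3 (tops now [3, 4, 7, 12])
5 → pile 3 (tops now [3, 4, 5, 12])
2 → pile 1 (tops now [2, 4, 5, 12])
11 → pile 4 (tops now [2, 4, 5, 11])
10 → pile 4 (tops now [2, 4, 5, 10])
1 → pile 1 (tops now [1, 4, 5, 10])
Four piles.

4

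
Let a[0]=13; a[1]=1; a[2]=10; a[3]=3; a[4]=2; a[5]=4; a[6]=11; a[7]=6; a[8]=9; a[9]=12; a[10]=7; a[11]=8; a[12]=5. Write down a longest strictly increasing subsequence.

1, 3, 4, 6, 9, 12

Patience tails give the LIS length; then backtrack through the dp parents:
13 → extends → [13]
1 → replaces 13 → [1]
10 → extends → [1, 10]
3 → replaces 10 → [1, 3]
2 → replaces 3 → [1, 2]
4 → extends → [1, 2, 4]
11 → extends → [1, 2, 4, 11]
6 → replaces 11 → [1, 2, 4, 6]
9 → extends → [1, 2, 4, 6, 9]
12 → extends → [1, 2, 4, 6, 9, 12]
7 → replaces 9 → [1, 2, 4, 6, 7, 12]
8 → replaces 12 → [1, 2, 4, 6, 7, 8]
5 → replaces 6 → [1, 2, 4, 5, 7, 8]
Length 6; one witness is 1, 3, 4, 6, 9, 12.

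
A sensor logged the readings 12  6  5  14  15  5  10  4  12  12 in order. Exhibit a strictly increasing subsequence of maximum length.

12, 14, 15

Patience tails give the LIS length; then backtrack through the dp parents:
12 → extends → [12]
6 → replaces 12 → [6]
5 → replaces 6 → [5]
14 → extends → [5, 14]
15 → extends → [5, 14, 15]
5 → already a tail → [5, 14, 15]
10 → replaces 14 → [5, 10, 15]
4 → replaces 5 → [4, 10, 15]
12 → replaces 15 → [4, 10, 12]
12 → already a tail → [4, 10, 12]
Length 3; one witness is 12, 14, 15.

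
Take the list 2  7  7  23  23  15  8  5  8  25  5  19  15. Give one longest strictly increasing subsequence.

2, 7, 23, 25

Patience tails give the LIS length; then backtrack through the dp parents:
2 → extends → [2]
7 → extends → [2, 7]
7 → already a tail → [2, 7]
23 → extends → [2, 7, 23]
23 → already a tail → [2, 7, 23]
15 → replaces 23 → [2, 7, 15]
8 → replaces 15 → [2, 7, 8]
5 → replaces 7 → [2, 5, 8]
8 → already a tail → [2, 5, 8]
25 → extends → [2, 5, 8, 25]
5 → already a tail → [2, 5, 8, 25]
19 → replaces 25 → [2, 5, 8, 19]
15 → replaces 19 → [2, 5, 8, 15]
Length 4; one witness is 2, 7, 23, 25.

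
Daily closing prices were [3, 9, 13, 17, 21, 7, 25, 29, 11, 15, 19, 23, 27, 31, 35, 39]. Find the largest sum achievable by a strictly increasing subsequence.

222

Let S[i] be the best sum of a strictly increasing subsequence ending at i:
i:       1   2   3   4   5   6   7   8   9  10  11  12  13  14  15  16
a[i]:    3   9  13  17  21   7  25  29  11  15  19  23  27  31  35  39
S:       3  12  25  42  63  10  88 117  23  40  61  86 115 148 183 222
Maximum is 222 (e.g. 3 + 9 + 13 + 17 + 21 + 25 + 29 + 31 + 35 + 39).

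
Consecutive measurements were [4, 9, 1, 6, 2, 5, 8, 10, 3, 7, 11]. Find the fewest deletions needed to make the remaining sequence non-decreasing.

5

Fewest deletions = n − (longest non-decreasing subsequence).
i:      1  2  3  4  5  6  7  8  9 10 11
a[i]:   4  9  1  6  2  5  8 10  3  7 11
dp:     1  2  1  2  2  3  4  5  3  4  6
max dp = 6, so deletions = 11 − 6 = 5.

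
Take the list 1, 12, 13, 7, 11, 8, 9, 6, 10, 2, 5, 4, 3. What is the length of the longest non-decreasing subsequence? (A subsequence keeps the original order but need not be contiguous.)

Track the smallest tail for each achievable length (allowing ties):
1 → extends → [1]
12 → extends → [1, 12]
13 → extends → [1, 12, 13]
7 → replaces 12 → [1, 7, 13]
11 → replaces 13 → [1, 7, 11]
8 → replaces 11 → [1, 7, 8]
9 → extends → [1, 7, 8, 9]
6 → replaces 7 → [1, 6, 8, 9]
10 → extends → [1, 6, 8, 9, 10]
2 → replaces 6 → [1, 2, 8, 9, 10]
5 → replaces 8 → [1, 2, 5, 9, 10]
4 → replaces 5 → [1, 2, 4, 9, 10]
3 → replaces 4 → [1, 2, 3, 9, 10]
Five tails, so the longest non-decreasing subsequence has length 5 (e.g. 1, 7, 8, 9, 10).

5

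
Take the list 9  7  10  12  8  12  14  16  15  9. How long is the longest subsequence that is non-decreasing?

Let dp[i] be the length of the longest such subsequence ending at index i:
i:      1  2  3  4  5  6  7  8  9 10
a[i]:   9  7 10 12  8 12 14 16 15  9
dp:     1  1  2  3  2  4  5  6  6  3
Maximum dp value is 6.

6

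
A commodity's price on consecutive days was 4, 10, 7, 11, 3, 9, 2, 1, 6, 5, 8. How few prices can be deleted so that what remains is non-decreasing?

8

Fewest deletions = n − (longest non-decreasing subsequence).
i:      1  2  3  4  5  6  7  8  9 10 11
a[i]:   4 10  7 11  3  9  2  1  6  5  8
dp:     1  2  2  3  1  3  1  1  2  2  3
max dp = 3, so deletions = 11 − 3 = 8.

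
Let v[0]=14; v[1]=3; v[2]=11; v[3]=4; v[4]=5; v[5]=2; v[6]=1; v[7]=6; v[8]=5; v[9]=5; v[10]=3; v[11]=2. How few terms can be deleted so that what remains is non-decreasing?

Fewest deletions = n − (longest non-decreasing subsequence).
i:      0  1  2  3  4  5  6  7  8  9 10 11
v[i]:  14  3 11  4  5  2  1  6  5  5  3  2
dp:     1  1  2  2  3  1  1  4  4  5  2  2
max dp = 5, so deletions = 12 − 5 = 7.

7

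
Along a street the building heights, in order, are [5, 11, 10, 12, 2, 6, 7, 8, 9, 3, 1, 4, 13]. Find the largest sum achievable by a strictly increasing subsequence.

Let S[i] be the best sum of a strictly increasing subsequence ending at i:
i:      1  2  3  4  5  6  7  8  9 10 11 12 13
a[i]:   5 11 10 12  2  6  7  8  9  3  1  4 13
S:      5 16 15 28  2 11 18 26 35  5  1  9 48
Maximum is 48 (e.g. 5 + 6 + 7 + 8 + 9 + 13).

48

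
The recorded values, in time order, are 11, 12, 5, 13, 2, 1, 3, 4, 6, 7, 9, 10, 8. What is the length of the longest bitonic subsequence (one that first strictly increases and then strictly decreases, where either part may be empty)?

inc[i] = longest strictly increasing subsequence ending at i; dec[i] = longest strictly decreasing subsequence starting at i:
i:      1  2  3  4  5  6  7  8  9 10 11 12 13
a[i]:  11 12  5 13  2  1  3  4  6  7  9 10  8
inc:    1  2  1  3  1  1  2  3  4  5  6  7  6
dec:    4  4  3  3  2  1  1  1  1  1  2  2  1
Best peak at i=12 (value 10): inc=7, dec=2, length 7+2−1 = 8.

8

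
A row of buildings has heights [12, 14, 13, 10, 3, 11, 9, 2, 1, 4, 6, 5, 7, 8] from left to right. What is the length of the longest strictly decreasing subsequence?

6

Negate each value so 'decreasing' becomes 'increasing', then run patience tails on the negated sequence:
-12 → extends → [-12]
-14 → replaces -12 → [-14]
-13 → extends → [-14, -13]
-10 → extends → [-14, -13, -10]
-3 → extends → [-14, -13, -10, -3]
-11 → replaces -10 → [-14, -13, -11, -3]
-9 → replaces -3 → [-14, -13, -11, -9]
-2 → extends → [-14, -13, -11, -9, -2]
-1 → extends → [-14, -13, -11, -9, -2, -1]
-4 → replaces -2 → [-14, -13, -11, -9, -4, -1]
-6 → replaces -4 → [-14, -13, -11, -9, -6, -1]
-5 → replaces -1 → [-14, -13, -11, -9, -6, -5]
-7 → replaces -6 → [-14, -13, -11, -9, -7, -5]
-8 → replaces -7 → [-14, -13, -11, -9, -8, -5]
Six tails, so the longest strictly decreasing subsequence of the original has length 6.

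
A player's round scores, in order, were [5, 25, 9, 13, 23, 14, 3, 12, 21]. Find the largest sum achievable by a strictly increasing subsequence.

62

Let S[i] be the best sum of a strictly increasing subsequence ending at i:
i:      1  2  3  4  5  6  7  8  9
a[i]:   5 25  9 13 23 14  3 12 21
S:      5 30 14 27 50 41  3 26 62
Maximum is 62 (e.g. 5 + 9 + 13 + 14 + 21).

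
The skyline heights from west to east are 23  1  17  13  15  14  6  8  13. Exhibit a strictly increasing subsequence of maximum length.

Patience tails give the LIS length; then backtrack through the dp parents:
23 → extends → [23]
1 → replaces 23 → [1]
17 → extends → [1, 17]
13 → replaces 17 → [1, 13]
15 → extends → [1, 13, 15]
14 → replaces 15 → [1, 13, 14]
6 → replaces 13 → [1, 6, 14]
8 → replaces 14 → [1, 6, 8]
13 → extends → [1, 6, 8, 13]
Length 4; one witness is 1, 6, 8, 13.

1, 6, 8, 13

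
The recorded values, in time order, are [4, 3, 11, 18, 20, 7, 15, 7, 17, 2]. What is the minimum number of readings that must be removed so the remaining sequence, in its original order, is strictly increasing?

6

Fewest deletions = n − (longest strictly increasing subsequence).
Patience tails:
4 → extends → [4]
3 → replaces 4 → [3]
11 → extends → [3, 11]
18 → extends → [3, 11, 18]
20 → extends → [3, 11, 18, 20]
7 → replaces 11 → [3, 7, 18, 20]
15 → replaces 18 → [3, 7, 15, 20]
7 → already a tail → [3, 7, 15, 20]
17 → replaces 20 → [3, 7, 15, 17]
2 → replaces 3 → [2, 7, 15, 17]
Longest strictly increasing subsequence has length 4, so deletions = 10 − 4 = 6.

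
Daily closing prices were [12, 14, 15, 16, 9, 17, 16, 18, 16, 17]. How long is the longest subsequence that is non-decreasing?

Track the smallest tail for each achievable length (allowing ties):
12 → extends → [12]
14 → extends → [12, 14]
15 → extends → [12, 14, 15]
16 → extends → [12, 14, 15, 16]
9 → replaces 12 → [9, 14, 15, 16]
17 → extends → [9, 14, 15, 16, 17]
16 → replaces 17 → [9, 14, 15, 16, 16]
18 → extends → [9, 14, 15, 16, 16, 18]
16 → replaces 18 → [9, 14, 15, 16, 16, 16]
17 → extends → [9, 14, 15, 16, 16, 16, 17]
Seven tails, so the longest non-decreasing subsequence has length 7 (e.g. 12, 14, 15, 16, 16, 16, 17).

7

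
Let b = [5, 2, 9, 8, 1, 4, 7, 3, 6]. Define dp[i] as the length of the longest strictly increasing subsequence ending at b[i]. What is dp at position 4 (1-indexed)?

dp[i] = 1 + max{dp[j] : j<i, b[j]<b[i]} (or 1 if no such j):
i:     1 2 3 4 5 6 7 8 9
b[i]:  5 2 9 8 1 4 7 3 6
dp:    1 1 2 2 1 2 3 2 3
At index 4 the value is 2.

2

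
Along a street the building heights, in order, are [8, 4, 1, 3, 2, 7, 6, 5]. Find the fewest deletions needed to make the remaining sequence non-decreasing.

5

Fewest deletions = n − (longest non-decreasing subsequence).
Patience tails:
8 → extends → [8]
4 → replaces 8 → [4]
1 → replaces 4 → [1]
3 → extends → [1, 3]
2 → replaces 3 → [1, 2]
7 → extends → [1, 2, 7]
6 → replaces 7 → [1, 2, 6]
5 → replaces 6 → [1, 2, 5]
Longest non-decreasing subsequence has length 3, so deletions = 8 − 3 = 5.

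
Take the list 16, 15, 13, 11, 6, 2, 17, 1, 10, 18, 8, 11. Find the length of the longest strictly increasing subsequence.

Track the smallest tail for each achievable length (strict):
16 → extends → [16]
15 → replaces 16 → [15]
13 → replaces 15 → [13]
11 → replaces 13 → [11]
6 → replaces 11 → [6]
2 → replaces 6 → [2]
17 → extends → [2, 17]
1 → replaces 2 → [1, 17]
10 → replaces 17 → [1, 10]
18 → extends → [1, 10, 18]
8 → replaces 10 → [1, 8, 18]
11 → replaces 18 → [1, 8, 11]
Three tails, so the longest strictly increasing subsequence has length 3 (e.g. 16, 17, 18).

3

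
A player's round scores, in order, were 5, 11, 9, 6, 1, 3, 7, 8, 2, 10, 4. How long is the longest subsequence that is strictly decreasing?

Negate each value so 'decreasing' becomes 'increasing', then run patience tails on the negated sequence:
-5 → extends → [-5]
-11 → replaces -5 → [-11]
-9 → extends → [-11, -9]
-6 → extends → [-11, -9, -6]
-1 → extends → [-11, -9, -6, -1]
-3 → replaces -1 → [-11, -9, -6, -3]
-7 → replaces -6 → [-11, -9, -7, -3]
-8 → replaces -7 → [-11, -9, -8, -3]
-2 → extends → [-11, -9, -8, -3, -2]
-10 → replaces -9 → [-11, -10, -8, -3, -2]
-4 → replaces -3 → [-11, -10, -8, -4, -2]
Five tails, so the longest strictly decreasing subsequence of the original has length 5.

5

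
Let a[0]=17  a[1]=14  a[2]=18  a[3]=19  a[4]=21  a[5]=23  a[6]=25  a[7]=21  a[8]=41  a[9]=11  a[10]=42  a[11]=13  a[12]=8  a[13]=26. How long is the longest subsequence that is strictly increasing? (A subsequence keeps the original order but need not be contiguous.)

Track the smallest tail for each achievable length (strict):
17 → extends → [17]
14 → replaces 17 → [14]
18 → extends → [14, 18]
19 → extends → [14, 18, 19]
21 → extends → [14, 18, 19, 21]
23 → extends → [14, 18, 19, 21, 23]
25 → extends → [14, 18, 19, 21, 23, 25]
21 → already a tail → [14, 18, 19, 21, 23, 25]
41 → extends → [14, 18, 19, 21, 23, 25, 41]
11 → replaces 14 → [11, 18, 19, 21, 23, 25, 41]
42 → extends → [11, 18, 19, 21, 23, 25, 41, 42]
13 → replaces 18 → [11, 13, 19, 21, 23, 25, 41, 42]
8 → replaces 11 → [8, 13, 19, 21, 23, 25, 41, 42]
26 → replaces 41 → [8, 13, 19, 21, 23, 25, 26, 42]
Eight tails, so the longest strictly increasing subsequence has length 8 (e.g. 17, 18, 19, 21, 23, 25, 41, 42).

8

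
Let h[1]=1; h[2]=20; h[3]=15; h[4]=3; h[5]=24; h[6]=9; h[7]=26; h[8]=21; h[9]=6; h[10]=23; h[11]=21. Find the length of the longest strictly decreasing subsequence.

Let dp[i] be the longest strictly decreasing subsequence ending at i:
i:      1  2  3  4  5  6  7  8  9 10 11
h[i]:   1 20 15  3 24  9 26 21  6 23 21
dp:     1  1  2  3  1  3  1  2  4  2  3
Maximum is 4.

4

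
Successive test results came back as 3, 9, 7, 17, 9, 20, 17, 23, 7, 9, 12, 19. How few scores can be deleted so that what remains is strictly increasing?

7

Fewest deletions = n − (longest strictly increasing subsequence).
Patience tails:
3 → extends → [3]
9 → extends → [3, 9]
7 → replaces 9 → [3, 7]
17 → extends → [3, 7, 17]
9 → replaces 17 → [3, 7, 9]
20 → extends → [3, 7, 9, 20]
17 → replaces 20 → [3, 7, 9, 17]
23 → extends → [3, 7, 9, 17, 23]
7 → already a tail → [3, 7, 9, 17, 23]
9 → already a tail → [3, 7, 9, 17, 23]
12 → replaces 17 → [3, 7, 9, 12, 23]
19 → replaces 23 → [3, 7, 9, 12, 19]
Longest strictly increasing subsequence has length 5, so deletions = 12 − 5 = 7.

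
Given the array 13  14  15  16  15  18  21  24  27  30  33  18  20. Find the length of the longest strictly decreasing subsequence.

Negate each value so 'decreasing' becomes 'increasing', then run patience tails on the negated sequence:
-13 → extends → [-13]
-14 → replaces -13 → [-14]
-15 → replaces -14 → [-15]
-16 → replaces -15 → [-16]
-15 → extends → [-16, -15]
-18 → replaces -16 → [-18, -15]
-21 → replaces -18 → [-21, -15]
-24 → replaces -21 → [-24, -15]
-27 → replaces -24 → [-27, -15]
-30 → replaces -27 → [-30, -15]
-33 → replaces -30 → [-33, -15]
-18 → replaces -15 → [-33, -18]
-20 → replaces -18 → [-33, -20]
Two tails, so the longest strictly decreasing subsequence of the original has length 2.

2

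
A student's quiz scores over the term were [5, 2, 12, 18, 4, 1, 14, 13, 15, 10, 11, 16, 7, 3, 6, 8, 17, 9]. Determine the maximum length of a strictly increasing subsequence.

6

Track the smallest tail for each achievable length (strict):
5 → extends → [5]
2 → replaces 5 → [2]
12 → extends → [2, 12]
18 → extends → [2, 12, 18]
4 → replaces 12 → [2, 4, 18]
1 → replaces 2 → [1, 4, 18]
14 → replaces 18 → [1, 4, 14]
13 → replaces 14 → [1, 4, 13]
15 → extends → [1, 4, 13, 15]
10 → replaces 13 → [1, 4, 10, 15]
11 → replaces 15 → [1, 4, 10, 11]
16 → extends → [1, 4, 10, 11, 16]
7 → replaces 10 → [1, 4, 7, 11, 16]
3 → replaces 4 → [1, 3, 7, 11, 16]
6 → replaces 7 → [1, 3, 6, 11, 16]
8 → replaces 11 → [1, 3, 6, 8, 16]
17 → extends → [1, 3, 6, 8, 16, 17]
9 → replaces 16 → [1, 3, 6, 8, 9, 17]
Six tails, so the longest strictly increasing subsequence has length 6 (e.g. 5, 12, 14, 15, 16, 17).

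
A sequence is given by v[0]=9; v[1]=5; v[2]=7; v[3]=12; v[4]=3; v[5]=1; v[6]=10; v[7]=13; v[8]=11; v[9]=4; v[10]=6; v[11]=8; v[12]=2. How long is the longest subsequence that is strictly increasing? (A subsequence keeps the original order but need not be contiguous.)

4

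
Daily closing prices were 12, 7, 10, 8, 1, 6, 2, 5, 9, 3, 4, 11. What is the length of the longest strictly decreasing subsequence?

6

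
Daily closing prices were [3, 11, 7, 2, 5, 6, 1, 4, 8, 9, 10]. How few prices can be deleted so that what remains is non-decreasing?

5

Fewest deletions = n − (longest non-decreasing subsequence).
Patience tails:
3 → extends → [3]
11 → extends → [3, 11]
7 → replaces 11 → [3, 7]
2 → replaces 3 → [2, 7]
5 → replaces 7 → [2, 5]
6 → extends → [2, 5, 6]
1 → replaces 2 → [1, 5, 6]
4 → replaces 5 → [1, 4, 6]
8 → extends → [1, 4, 6, 8]
9 → extends → [1, 4, 6, 8, 9]
10 → extends → [1, 4, 6, 8, 9, 10]
Longest non-decreasing subsequence has length 6, so deletions = 11 − 6 = 5.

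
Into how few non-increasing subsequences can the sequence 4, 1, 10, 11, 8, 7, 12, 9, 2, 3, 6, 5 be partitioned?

Place each on the leftmost legal pile:
4 → new pile 1 (tops now [4])
1 → pile 1 (tops now [1])
10 → new pile 2 (tops now [1, 10])
11 → new pile 3 (tops now [1, 10, 11])
8 → pile 2 (tops now [1, 8, 11])
7 → pile 2 (tops now [1, 7, 11])
12 → new pile 4 (tops now [1, 7, 11, 12])
9 → pile 3 (tops now [1, 7, 9, 12])
2 → pile 2 (tops now [1, 2, 9, 12])
3 → pile 3 (tops now [1, 2, 3, 12])
6 → pile 4 (tops now [1, 2, 3, 6])
5 → pile 4 (tops now [1, 2, 3, 5])
Four piles.

4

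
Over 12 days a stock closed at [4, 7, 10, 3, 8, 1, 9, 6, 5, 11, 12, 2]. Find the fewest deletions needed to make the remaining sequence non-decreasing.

6

Fewest deletions = n − (longest non-decreasing subsequence).
Patience tails:
4 → extends → [4]
7 → extends → [4, 7]
10 → extends → [4, 7, 10]
3 → replaces 4 → [3, 7, 10]
8 → replaces 10 → [3, 7, 8]
1 → replaces 3 → [1, 7, 8]
9 → extends → [1, 7, 8, 9]
6 → replaces 7 → [1, 6, 8, 9]
5 → replaces 6 → [1, 5, 8, 9]
11 → extends → [1, 5, 8, 9, 11]
12 → extends → [1, 5, 8, 9, 11, 12]
2 → replaces 5 → [1, 2, 8, 9, 11, 12]
Longest non-decreasing subsequence has length 6, so deletions = 12 − 6 = 6.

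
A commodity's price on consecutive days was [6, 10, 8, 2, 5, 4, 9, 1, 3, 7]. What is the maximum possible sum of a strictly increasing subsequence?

23

Let S[i] be the best sum of a strictly increasing subsequence ending at i:
i:      1  2  3  4  5  6  7  8  9 10
a[i]:   6 10  8  2  5  4  9  1  3  7
S:      6 16 14  2  7  6 23  1  5 14
Maximum is 23 (e.g. 6 + 8 + 9).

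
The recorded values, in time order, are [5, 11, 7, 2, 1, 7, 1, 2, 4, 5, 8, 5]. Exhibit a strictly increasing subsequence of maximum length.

1, 2, 4, 5, 8

Patience tails give the LIS length; then backtrack through the dp parents:
5 → extends → [5]
11 → extends → [5, 11]
7 → replaces 11 → [5, 7]
2 → replaces 5 → [2, 7]
1 → replaces 2 → [1, 7]
7 → already a tail → [1, 7]
1 → already a tail → [1, 7]
2 → replaces 7 → [1, 2]
4 → extends → [1, 2, 4]
5 → extends → [1, 2, 4, 5]
8 → extends → [1, 2, 4, 5, 8]
5 → already a tail → [1, 2, 4, 5, 8]
Length 5; one witness is 1, 2, 4, 5, 8.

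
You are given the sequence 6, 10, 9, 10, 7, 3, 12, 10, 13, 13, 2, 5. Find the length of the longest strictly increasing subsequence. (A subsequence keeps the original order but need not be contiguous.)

5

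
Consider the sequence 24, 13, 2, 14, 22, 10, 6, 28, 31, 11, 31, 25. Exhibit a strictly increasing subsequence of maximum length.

13, 14, 22, 28, 31

Patience tails give the LIS length; then backtrack through the dp parents:
24 → extends → [24]
13 → replaces 24 → [13]
2 → replaces 13 → [2]
14 → extends → [2, 14]
22 → extends → [2, 14, 22]
10 → replaces 14 → [2, 10, 22]
6 → replaces 10 → [2, 6, 22]
28 → extends → [2, 6, 22, 28]
31 → extends → [2, 6, 22, 28, 31]
11 → replaces 22 → [2, 6, 11, 28, 31]
31 → already a tail → [2, 6, 11, 28, 31]
25 → replaces 28 → [2, 6, 11, 25, 31]
Length 5; one witness is 13, 14, 22, 28, 31.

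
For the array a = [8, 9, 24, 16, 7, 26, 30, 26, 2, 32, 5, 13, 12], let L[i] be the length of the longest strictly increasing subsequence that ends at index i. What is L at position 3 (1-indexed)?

dp[i] = 1 + max{dp[j] : j<i, a[j]<a[i]} (or 1 if no such j):
i:      1  2  3  4  5  6  7  8  9 10 11 12 13
a[i]:   8  9 24 16  7 26 30 26  2 32  5 13 12
dp:     1  2  3  3  1  4  5  4  1  6  2  3  3
At index 3 the value is 3.

3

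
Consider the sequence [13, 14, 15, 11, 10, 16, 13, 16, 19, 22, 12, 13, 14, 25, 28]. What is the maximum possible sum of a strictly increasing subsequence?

Let S[i] be the best sum of a strictly increasing subsequence ending at i:
i:       1   2   3   4   5   6   7   8   9  10  11  12  13  14  15
a[i]:   13  14  15  11  10  16  13  16  19  22  12  13  14  25  28
S:      13  27  42  11  10  58  24  58  77  99  23  36  50 124 152
Maximum is 152 (e.g. 13 + 14 + 15 + 16 + 19 + 22 + 25 + 28).

152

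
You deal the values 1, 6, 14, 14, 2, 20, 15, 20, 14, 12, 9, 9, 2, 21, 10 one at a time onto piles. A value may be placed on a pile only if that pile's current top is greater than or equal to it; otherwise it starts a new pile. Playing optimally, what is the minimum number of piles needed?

6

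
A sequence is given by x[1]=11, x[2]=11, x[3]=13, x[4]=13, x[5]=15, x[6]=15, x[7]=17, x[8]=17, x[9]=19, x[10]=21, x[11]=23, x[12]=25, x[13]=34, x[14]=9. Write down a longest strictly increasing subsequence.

Patience tails give the LIS length; then backtrack through the dp parents:
11 → extends → [11]
11 → already a tail → [11]
13 → extends → [11, 13]
13 → already a tail → [11, 13]
15 → extends → [11, 13, 15]
15 → already a tail → [11, 13, 15]
17 → extends → [11, 13, 15, 17]
17 → already a tail → [11, 13, 15, 17]
19 → extends → [11, 13, 15, 17, 19]
21 → extends → [11, 13, 15, 17, 19, 21]
23 → extends → [11, 13, 15, 17, 19, 21, 23]
25 → extends → [11, 13, 15, 17, 19, 21, 23, 25]
34 → extends → [11, 13, 15, 17, 19, 21, 23, 25, 34]
9 → replaces 11 → [9, 13, 15, 17, 19, 21, 23, 25, 34]
Length 9; one witness is 11, 13, 15, 17, 19, 21, 23, 25, 34.

11, 13, 15, 17, 19, 21, 23, 25, 34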